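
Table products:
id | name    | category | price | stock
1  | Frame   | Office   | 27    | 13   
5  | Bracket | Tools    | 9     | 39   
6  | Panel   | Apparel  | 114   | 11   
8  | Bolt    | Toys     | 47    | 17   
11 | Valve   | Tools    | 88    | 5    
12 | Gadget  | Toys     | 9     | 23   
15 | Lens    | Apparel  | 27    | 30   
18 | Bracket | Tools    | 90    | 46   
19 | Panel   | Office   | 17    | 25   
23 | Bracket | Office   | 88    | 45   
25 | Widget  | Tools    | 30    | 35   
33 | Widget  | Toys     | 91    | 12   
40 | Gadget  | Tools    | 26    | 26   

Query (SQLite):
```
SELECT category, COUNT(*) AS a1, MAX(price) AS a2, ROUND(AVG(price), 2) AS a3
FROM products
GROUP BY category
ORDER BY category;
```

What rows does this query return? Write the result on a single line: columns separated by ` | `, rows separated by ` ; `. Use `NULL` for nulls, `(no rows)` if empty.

Apparel | 2 | 114 | 70.5 ; Office | 3 | 88 | 44 ; Tools | 5 | 90 | 48.6 ; Toys | 3 | 91 | 49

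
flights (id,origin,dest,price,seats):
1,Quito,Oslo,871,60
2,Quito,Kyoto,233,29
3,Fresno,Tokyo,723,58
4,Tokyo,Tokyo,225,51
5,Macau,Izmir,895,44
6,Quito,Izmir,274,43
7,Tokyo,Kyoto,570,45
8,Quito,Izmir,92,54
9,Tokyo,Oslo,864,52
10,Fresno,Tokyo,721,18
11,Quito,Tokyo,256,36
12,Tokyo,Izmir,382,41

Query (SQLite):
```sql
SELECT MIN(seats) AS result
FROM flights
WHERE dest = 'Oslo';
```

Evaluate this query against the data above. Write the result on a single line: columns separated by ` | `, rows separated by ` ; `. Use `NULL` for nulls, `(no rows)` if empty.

Rows where dest='Oslo' → seats values: [60, 52].
MIN of non-NULL values = 52.

52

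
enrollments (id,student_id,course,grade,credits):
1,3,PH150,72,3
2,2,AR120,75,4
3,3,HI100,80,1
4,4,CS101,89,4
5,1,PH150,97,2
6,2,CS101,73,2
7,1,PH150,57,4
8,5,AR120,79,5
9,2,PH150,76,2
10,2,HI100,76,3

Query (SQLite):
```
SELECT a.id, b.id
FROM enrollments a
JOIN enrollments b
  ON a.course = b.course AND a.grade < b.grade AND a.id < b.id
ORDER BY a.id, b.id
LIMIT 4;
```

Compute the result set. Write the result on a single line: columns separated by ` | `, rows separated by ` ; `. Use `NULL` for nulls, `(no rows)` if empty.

Pairs (a,b) with same course, a.grade < b.grade, a.id < b.id.
course groups: AR120:{2,8} CS101:{4,6} HI100:{3,10} PH150:{1,5,7,9}
Ordered by (a.id, b.id); first 4.

1 | 5 ; 1 | 9 ; 2 | 8 ; 7 | 9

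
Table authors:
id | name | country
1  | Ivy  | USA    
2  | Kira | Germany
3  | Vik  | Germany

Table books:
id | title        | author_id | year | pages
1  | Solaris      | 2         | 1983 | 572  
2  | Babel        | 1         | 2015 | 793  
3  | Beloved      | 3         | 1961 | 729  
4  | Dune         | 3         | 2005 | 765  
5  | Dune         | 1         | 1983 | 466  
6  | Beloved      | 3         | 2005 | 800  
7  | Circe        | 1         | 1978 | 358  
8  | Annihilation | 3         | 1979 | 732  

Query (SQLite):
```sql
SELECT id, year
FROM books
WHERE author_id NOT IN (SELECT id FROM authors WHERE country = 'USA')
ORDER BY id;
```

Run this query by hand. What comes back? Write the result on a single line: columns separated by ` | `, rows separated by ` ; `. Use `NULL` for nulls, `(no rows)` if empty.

Inner query: authors.id where country = 'USA'.
Outer: keep books rows whose author_id is not in that set.
Inner query → {1}

1 | 1983 ; 3 | 1961 ; 4 | 2005 ; 6 | 2005 ; 8 | 1979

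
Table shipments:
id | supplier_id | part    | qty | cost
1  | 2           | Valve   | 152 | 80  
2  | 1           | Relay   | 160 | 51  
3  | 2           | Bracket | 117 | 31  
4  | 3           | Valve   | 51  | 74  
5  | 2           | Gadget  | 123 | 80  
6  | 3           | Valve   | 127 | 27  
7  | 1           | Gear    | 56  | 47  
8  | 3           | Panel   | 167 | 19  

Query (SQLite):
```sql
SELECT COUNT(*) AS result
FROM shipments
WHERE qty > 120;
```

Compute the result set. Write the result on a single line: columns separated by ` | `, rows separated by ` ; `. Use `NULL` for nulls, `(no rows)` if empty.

5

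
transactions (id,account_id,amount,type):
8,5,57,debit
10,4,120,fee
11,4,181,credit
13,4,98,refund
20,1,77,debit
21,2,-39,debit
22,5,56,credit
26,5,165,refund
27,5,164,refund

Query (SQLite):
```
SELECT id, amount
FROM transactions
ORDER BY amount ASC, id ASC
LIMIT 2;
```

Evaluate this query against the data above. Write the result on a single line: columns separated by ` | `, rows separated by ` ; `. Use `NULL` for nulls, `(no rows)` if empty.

Sort by amount asc, tiebreak id asc: (-39, id=21), (56, id=22), (57, id=8), (77, id=20), (98, id=13) …. Take first 2.

21 | -39 ; 22 | 56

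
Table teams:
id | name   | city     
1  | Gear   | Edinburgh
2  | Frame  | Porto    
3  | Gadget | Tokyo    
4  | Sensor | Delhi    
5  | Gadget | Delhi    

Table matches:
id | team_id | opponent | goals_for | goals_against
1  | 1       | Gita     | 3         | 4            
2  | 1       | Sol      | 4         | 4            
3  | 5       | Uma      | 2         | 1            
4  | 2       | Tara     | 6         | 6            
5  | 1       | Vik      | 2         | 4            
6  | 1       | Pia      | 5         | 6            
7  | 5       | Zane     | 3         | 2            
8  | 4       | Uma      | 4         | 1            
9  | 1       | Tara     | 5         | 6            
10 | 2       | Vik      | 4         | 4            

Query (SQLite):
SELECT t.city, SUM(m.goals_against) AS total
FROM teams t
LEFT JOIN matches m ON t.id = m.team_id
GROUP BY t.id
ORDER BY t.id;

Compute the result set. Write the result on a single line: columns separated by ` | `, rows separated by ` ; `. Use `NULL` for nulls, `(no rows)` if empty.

Edinburgh | 24 ; Porto | 10 ; Tokyo | NULL ; Delhi | 1 ; Delhi | 3

LEFT JOIN keeps every teams row; unmatched ones get NULL for matches columns.
Group by teams.id and compute SUM(m.goals_against). SUM over an all-NULL group is NULL.
  1: ids {1, 2, 5, 6, 9} → SUM(m.goals_against)=24
  2: ids {4, 10} → SUM(m.goals_against)=10
  3: ids {—} → SUM(m.goals_against)=NULL
  4: ids {8} → SUM(m.goals_against)=1
  5: ids {3, 7} → SUM(m.goals_against)=3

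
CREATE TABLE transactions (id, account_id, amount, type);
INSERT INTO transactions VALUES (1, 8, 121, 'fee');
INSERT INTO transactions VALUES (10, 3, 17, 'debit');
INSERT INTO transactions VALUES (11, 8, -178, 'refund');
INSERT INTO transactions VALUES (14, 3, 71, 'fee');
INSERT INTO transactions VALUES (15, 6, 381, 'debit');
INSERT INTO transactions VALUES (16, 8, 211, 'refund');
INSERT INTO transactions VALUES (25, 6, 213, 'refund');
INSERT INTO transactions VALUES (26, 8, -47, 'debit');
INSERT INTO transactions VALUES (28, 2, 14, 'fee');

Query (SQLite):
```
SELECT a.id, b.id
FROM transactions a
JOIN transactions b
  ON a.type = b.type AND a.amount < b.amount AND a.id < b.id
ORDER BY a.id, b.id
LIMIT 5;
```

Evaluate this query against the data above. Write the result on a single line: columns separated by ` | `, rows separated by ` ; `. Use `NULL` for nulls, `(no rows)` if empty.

10 | 15 ; 11 | 16 ; 11 | 25 ; 16 | 25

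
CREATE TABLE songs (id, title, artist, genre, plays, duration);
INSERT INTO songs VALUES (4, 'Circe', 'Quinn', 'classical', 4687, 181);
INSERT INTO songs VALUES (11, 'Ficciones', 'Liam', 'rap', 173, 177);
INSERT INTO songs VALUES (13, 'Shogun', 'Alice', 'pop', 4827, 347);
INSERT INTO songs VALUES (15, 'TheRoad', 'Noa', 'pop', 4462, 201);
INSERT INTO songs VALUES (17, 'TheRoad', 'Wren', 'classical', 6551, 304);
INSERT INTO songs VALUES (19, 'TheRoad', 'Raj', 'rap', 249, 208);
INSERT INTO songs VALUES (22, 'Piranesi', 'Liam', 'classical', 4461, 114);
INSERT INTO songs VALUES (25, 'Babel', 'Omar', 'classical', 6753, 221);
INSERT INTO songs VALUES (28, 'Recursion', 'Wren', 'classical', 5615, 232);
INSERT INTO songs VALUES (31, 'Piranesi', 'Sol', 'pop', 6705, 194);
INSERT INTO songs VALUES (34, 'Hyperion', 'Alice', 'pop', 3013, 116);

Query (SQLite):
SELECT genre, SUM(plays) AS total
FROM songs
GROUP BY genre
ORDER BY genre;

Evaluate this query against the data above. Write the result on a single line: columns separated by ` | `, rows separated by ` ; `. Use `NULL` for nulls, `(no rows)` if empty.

classical | 28067 ; pop | 19007 ; rap | 422

Partition songs by genre; compute SUM(plays) within each group.
  classical: ids {4, 17, 22, 25, 28} → SUM(plays)=28067
  pop: ids {13, 15, 31, 34} → SUM(plays)=19007
  rap: ids {11, 19} → SUM(plays)=422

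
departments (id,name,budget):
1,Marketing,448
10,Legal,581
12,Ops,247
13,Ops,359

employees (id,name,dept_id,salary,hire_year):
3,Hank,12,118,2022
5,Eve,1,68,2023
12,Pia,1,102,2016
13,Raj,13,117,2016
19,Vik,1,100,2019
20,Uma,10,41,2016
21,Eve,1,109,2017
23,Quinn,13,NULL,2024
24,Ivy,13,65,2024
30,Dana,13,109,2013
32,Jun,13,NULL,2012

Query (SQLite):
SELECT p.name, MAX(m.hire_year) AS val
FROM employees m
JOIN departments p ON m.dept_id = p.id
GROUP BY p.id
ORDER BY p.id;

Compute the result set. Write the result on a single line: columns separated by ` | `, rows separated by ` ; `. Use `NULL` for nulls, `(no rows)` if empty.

Join each employees row to its departments via dept_id.
Group joined rows by departments.id; compute MAX(m.hire_year) per group.
  1: ids {5, 12, 19, 21} → MAX(m.hire_year)=2023
  10: ids {20} → MAX(m.hire_year)=2016
  12: ids {3} → MAX(m.hire_year)=2022
  13: ids {13, 23, 24, 30, 32} → MAX(m.hire_year)=2024

Marketing | 2023 ; Legal | 2016 ; Ops | 2022 ; Ops | 2024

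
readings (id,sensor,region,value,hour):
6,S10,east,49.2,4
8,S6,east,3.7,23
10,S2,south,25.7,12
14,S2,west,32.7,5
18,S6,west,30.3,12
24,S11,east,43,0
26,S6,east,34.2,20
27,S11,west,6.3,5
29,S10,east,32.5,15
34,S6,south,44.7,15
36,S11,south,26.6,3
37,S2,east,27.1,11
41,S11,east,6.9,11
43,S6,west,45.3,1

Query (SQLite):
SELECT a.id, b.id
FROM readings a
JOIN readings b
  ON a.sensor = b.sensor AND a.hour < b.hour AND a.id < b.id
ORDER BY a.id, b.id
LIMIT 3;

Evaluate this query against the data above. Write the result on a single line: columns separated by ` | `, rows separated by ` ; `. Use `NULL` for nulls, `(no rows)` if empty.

6 | 29 ; 14 | 37 ; 18 | 26

Pairs (a,b) with same sensor, a.hour < b.hour, a.id < b.id.
sensor groups: S10:{6,29} S11:{24,27,36,41} S2:{10,14,37} S6:{8,18,26,34,43}
Ordered by (a.id, b.id); first 3.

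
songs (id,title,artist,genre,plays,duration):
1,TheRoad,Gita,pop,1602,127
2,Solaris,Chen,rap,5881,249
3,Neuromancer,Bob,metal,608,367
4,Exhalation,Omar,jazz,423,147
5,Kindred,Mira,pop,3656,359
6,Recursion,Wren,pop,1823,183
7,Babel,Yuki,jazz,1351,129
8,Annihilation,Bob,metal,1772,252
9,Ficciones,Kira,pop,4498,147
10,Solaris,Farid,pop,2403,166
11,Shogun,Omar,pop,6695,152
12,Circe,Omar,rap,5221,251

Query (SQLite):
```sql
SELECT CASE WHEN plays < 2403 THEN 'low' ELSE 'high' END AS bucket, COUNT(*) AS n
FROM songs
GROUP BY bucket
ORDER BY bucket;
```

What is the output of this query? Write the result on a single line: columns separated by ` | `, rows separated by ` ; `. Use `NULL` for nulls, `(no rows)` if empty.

Bucket rows by plays < 2403 → 'low' else 'high'; count each bucket.

high | 6 ; low | 6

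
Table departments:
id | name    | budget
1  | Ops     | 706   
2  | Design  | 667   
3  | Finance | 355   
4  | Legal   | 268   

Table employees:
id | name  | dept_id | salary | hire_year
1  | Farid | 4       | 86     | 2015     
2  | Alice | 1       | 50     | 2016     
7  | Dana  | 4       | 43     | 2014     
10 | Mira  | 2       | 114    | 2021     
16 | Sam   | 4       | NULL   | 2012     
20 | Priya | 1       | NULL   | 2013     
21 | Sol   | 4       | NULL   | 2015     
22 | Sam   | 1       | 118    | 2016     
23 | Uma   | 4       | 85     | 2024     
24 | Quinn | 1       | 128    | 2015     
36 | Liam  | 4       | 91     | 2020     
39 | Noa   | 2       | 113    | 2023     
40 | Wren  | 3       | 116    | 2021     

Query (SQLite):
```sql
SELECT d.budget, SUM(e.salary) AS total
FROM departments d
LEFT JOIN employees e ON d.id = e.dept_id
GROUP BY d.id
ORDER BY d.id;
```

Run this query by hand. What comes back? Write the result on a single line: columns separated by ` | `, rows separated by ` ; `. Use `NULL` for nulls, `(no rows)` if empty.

706 | 296 ; 667 | 227 ; 355 | 116 ; 268 | 305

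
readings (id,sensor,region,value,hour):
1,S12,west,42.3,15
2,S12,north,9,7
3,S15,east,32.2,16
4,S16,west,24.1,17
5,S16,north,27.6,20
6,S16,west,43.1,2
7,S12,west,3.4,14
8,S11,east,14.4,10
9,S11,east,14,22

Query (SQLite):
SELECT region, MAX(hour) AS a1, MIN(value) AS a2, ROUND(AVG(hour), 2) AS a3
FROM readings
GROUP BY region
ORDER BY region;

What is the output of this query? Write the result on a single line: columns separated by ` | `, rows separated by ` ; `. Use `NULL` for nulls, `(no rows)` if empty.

east | 22 | 14 | 16 ; north | 20 | 9 | 13.5 ; west | 17 | 3.4 | 12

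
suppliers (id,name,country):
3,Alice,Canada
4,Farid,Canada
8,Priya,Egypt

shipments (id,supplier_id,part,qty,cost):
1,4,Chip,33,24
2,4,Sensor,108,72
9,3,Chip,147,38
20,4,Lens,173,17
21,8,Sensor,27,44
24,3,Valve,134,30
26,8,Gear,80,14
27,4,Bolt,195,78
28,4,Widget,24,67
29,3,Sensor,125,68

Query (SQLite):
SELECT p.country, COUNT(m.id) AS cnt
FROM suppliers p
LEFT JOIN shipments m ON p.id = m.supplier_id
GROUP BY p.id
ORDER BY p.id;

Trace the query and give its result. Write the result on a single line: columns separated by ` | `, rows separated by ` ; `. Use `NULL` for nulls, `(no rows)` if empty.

LEFT JOIN keeps every suppliers row; unmatched ones get NULL for shipments columns.
Group by suppliers.id and compute COUNT(m.id). COUNT(col) of an all-NULL group is 0.
  3: ids {9, 24, 29} → COUNT(m.id)=3
  4: ids {1, 2, 20, 27, 28} → COUNT(m.id)=5
  8: ids {21, 26} → COUNT(m.id)=2

Canada | 3 ; Canada | 5 ; Egypt | 2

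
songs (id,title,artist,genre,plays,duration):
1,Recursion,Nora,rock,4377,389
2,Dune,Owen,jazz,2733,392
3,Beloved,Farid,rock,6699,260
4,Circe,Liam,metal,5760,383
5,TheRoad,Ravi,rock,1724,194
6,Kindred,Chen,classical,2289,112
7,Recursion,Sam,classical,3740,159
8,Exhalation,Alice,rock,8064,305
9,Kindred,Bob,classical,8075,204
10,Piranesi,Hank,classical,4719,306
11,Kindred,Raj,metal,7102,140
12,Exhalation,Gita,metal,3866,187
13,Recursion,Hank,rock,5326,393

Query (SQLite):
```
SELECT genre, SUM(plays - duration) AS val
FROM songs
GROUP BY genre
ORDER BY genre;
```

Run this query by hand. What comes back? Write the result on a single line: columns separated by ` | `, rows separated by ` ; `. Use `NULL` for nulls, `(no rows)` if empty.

classical | 18042 ; jazz | 2341 ; metal | 16018 ; rock | 24649

For each row compute plays - duration.
Group by genre; take SUM of the expression per group.
  classical: ids {6, 7, 9, 10} → SUM(plays - duration)=18042
  jazz: ids {2} → SUM(plays - duration)=2341
  metal: ids {4, 11, 12} → SUM(plays - duration)=16018
  rock: ids {1, 3, 5, 8, 13} → SUM(plays - duration)=24649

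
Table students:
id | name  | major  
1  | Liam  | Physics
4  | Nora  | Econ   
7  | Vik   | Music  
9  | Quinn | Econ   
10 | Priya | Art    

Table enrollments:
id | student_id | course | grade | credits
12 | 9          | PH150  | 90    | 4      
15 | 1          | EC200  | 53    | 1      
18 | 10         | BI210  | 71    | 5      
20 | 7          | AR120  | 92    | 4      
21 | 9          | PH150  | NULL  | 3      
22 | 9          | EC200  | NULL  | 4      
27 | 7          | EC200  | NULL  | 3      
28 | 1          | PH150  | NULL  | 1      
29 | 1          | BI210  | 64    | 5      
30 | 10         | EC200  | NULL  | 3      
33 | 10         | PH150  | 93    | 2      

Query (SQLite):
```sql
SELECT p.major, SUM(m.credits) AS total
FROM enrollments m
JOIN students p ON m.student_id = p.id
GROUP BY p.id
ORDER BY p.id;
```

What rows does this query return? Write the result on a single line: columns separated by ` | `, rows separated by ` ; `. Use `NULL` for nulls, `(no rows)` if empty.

Physics | 7 ; Music | 7 ; Econ | 11 ; Art | 10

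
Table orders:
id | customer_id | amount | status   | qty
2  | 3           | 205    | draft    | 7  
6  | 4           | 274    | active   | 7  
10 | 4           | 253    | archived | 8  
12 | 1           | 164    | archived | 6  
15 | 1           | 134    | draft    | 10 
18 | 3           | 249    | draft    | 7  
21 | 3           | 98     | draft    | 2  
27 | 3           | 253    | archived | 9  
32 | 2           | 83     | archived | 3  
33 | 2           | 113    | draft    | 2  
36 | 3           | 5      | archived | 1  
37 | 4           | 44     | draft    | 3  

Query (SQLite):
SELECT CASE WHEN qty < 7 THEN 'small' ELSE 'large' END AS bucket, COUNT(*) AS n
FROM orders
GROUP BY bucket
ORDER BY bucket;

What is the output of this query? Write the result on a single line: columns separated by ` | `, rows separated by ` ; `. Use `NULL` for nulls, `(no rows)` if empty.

large | 6 ; small | 6

Bucket rows by qty < 7 → 'small' else 'large'; count each bucket.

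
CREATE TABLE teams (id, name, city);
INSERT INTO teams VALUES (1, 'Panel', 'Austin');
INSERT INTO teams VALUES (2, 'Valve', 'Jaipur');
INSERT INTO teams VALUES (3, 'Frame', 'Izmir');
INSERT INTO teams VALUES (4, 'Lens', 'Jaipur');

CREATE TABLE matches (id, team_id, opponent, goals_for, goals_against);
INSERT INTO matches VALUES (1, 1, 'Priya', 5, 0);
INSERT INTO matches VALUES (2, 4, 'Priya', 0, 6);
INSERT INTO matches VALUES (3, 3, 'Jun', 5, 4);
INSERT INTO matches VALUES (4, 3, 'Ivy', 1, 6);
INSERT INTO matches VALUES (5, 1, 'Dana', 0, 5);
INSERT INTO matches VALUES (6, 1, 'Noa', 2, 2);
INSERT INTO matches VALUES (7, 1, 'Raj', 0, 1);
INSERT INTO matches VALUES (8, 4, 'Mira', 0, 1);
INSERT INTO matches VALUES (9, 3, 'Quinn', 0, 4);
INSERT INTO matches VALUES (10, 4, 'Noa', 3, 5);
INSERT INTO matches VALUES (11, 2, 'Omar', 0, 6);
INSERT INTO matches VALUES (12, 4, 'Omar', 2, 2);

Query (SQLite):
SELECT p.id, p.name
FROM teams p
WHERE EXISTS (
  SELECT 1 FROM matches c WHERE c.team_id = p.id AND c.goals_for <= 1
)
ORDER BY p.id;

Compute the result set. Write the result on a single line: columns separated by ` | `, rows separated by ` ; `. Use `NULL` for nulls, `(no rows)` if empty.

For each teams row, check whether any matches with matching team_id has goals_for <= 1.
Keep rows where that is true.

1 | Panel ; 2 | Valve ; 3 | Frame ; 4 | Lens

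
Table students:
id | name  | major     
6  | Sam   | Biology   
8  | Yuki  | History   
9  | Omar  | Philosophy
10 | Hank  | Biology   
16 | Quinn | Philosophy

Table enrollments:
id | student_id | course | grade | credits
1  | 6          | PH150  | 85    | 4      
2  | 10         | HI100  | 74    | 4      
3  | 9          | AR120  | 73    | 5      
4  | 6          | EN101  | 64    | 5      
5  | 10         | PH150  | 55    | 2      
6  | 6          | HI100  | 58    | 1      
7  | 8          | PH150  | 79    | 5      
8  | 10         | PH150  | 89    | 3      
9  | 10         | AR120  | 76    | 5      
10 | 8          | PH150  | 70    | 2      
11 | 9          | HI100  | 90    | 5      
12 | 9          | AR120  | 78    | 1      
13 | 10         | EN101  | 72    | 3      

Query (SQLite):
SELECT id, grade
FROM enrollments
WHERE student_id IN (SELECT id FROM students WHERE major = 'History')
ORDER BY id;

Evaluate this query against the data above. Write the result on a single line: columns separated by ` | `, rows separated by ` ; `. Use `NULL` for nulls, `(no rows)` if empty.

7 | 79 ; 10 | 70

Inner query: students.id where major = 'History'.
Outer: keep enrollments rows whose student_id is in that set.
Inner query → {8}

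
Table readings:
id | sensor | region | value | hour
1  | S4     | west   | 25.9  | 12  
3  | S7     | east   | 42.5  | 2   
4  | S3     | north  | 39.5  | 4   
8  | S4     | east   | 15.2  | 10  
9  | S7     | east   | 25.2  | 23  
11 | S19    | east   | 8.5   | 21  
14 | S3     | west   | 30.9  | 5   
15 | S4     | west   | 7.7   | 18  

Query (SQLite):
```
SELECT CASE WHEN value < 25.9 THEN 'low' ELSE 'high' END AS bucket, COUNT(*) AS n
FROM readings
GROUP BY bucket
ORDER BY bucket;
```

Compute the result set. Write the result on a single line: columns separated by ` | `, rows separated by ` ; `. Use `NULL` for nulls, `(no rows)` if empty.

high | 4 ; low | 4

Bucket rows by value < 25.9 → 'low' else 'high'; count each bucket.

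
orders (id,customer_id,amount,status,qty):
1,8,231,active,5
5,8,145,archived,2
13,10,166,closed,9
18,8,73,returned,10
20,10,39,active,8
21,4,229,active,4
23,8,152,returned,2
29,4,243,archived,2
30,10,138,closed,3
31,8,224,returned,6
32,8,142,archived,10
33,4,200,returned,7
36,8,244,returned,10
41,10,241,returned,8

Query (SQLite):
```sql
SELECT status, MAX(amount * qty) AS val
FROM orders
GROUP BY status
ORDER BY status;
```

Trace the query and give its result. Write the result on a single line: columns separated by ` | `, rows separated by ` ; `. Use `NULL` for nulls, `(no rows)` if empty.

active | 1155 ; archived | 1420 ; closed | 1494 ; returned | 2440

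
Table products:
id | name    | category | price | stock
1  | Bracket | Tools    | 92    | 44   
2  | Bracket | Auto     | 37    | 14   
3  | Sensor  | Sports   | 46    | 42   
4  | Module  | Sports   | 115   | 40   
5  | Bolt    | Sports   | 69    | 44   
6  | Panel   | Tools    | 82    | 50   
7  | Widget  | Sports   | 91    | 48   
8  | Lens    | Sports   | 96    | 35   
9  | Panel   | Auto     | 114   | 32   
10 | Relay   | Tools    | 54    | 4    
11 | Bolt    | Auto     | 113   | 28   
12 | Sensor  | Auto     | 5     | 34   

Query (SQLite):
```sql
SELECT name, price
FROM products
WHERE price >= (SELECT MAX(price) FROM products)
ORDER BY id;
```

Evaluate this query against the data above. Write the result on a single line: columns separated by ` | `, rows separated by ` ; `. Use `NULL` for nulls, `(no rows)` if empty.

Scalar subquery: MAX(price) over all products rows = 115.
Keep rows where price >= that value.

Module | 115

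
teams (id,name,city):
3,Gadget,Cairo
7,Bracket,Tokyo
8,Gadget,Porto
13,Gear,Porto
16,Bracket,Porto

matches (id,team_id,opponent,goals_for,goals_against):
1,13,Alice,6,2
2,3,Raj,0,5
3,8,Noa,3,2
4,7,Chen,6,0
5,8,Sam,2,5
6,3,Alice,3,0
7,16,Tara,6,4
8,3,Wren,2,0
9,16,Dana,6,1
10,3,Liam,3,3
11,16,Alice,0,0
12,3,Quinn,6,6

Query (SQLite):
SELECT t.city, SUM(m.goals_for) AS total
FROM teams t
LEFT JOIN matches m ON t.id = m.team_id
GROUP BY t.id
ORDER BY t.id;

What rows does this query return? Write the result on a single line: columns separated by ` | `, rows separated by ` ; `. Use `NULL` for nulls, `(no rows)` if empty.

Cairo | 14 ; Tokyo | 6 ; Porto | 5 ; Porto | 6 ; Porto | 12

LEFT JOIN keeps every teams row; unmatched ones get NULL for matches columns.
Group by teams.id and compute SUM(m.goals_for). SUM over an all-NULL group is NULL.
  3: ids {2, 6, 8, 10, 12} → SUM(m.goals_for)=14
  7: ids {4} → SUM(m.goals_for)=6
  8: ids {3, 5} → SUM(m.goals_for)=5
  13: ids {1} → SUM(m.goals_for)=6
  16: ids {7, 9, 11} → SUM(m.goals_for)=12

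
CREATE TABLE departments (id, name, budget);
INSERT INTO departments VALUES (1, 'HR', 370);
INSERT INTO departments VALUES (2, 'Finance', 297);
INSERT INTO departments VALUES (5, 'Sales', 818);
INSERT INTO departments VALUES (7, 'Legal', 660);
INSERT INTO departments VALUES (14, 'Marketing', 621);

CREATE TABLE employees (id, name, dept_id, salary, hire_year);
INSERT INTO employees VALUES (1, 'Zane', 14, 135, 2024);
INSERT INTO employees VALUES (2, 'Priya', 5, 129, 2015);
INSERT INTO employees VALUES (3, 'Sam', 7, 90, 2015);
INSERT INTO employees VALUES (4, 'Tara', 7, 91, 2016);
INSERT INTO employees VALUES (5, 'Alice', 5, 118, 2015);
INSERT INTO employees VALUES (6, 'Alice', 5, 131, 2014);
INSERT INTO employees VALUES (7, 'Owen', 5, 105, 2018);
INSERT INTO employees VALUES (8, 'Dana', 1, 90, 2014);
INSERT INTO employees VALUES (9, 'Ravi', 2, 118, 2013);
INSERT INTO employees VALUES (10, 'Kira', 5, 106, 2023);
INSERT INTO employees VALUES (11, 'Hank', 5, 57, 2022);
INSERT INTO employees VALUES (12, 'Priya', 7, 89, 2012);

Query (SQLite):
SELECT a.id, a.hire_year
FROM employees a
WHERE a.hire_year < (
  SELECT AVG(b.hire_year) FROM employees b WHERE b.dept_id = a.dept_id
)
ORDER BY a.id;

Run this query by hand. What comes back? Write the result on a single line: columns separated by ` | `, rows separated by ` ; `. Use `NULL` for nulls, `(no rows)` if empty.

2 | 2015 ; 5 | 2015 ; 6 | 2014 ; 12 | 2012

For each employees row a, compute AVG(hire_year) over rows sharing a.dept_id.
Keep row a if a.hire_year < that per-group AVG.
  dept_id=1: AVG(hire_year) = 2014.0
  dept_id=2: AVG(hire_year) = 2013.0
  dept_id=5: AVG(hire_year) = 2017.833333
  dept_id=7: AVG(hire_year) = 2014.333333
  dept_id=14: AVG(hire_year) = 2024.0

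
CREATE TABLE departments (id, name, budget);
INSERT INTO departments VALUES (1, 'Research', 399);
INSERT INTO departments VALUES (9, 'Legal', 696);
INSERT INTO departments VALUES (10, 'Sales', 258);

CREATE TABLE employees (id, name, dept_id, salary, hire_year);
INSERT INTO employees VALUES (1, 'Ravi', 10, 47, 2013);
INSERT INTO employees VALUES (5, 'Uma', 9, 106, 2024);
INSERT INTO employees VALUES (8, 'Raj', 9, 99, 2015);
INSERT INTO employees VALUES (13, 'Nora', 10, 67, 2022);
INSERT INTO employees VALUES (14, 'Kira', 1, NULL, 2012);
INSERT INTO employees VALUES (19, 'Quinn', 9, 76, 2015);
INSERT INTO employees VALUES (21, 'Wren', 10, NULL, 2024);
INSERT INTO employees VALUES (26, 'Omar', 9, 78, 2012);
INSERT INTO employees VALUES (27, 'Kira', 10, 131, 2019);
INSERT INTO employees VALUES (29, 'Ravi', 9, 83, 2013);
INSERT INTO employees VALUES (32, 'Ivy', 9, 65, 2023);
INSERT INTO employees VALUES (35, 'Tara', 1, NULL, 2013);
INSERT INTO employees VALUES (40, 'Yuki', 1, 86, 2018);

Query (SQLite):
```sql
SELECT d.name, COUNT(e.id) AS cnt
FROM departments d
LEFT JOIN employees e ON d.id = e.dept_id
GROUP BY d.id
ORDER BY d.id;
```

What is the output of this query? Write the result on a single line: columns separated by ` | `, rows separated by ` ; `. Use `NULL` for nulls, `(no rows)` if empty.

Research | 3 ; Legal | 6 ; Sales | 4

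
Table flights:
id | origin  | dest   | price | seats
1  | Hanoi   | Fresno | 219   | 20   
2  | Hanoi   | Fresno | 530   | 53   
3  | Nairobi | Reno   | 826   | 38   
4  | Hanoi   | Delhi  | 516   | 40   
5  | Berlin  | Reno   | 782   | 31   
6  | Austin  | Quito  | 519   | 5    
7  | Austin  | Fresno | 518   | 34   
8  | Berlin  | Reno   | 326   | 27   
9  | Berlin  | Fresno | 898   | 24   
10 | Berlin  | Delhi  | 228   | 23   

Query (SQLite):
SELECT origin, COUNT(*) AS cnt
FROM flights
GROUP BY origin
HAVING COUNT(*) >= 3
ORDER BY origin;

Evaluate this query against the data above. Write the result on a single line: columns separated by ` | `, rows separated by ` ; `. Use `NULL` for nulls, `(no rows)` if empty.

Berlin | 4 ; Hanoi | 3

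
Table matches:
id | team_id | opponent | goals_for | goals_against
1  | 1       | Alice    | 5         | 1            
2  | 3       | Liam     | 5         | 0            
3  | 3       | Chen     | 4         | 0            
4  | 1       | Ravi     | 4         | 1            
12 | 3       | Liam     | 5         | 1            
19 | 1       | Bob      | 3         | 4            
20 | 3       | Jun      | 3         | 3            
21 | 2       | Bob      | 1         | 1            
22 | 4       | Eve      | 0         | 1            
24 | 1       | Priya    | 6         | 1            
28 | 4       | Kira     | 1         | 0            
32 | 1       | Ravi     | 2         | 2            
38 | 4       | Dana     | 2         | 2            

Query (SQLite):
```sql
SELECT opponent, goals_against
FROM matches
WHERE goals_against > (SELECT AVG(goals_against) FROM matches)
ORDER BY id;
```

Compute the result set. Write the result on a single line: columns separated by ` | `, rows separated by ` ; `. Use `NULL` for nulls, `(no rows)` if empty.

Bob | 4 ; Jun | 3 ; Ravi | 2 ; Dana | 2

Scalar subquery: AVG(goals_against) over all matches rows = 1.307692 (≈; comparison uses full precision).
Keep rows where goals_against > that value.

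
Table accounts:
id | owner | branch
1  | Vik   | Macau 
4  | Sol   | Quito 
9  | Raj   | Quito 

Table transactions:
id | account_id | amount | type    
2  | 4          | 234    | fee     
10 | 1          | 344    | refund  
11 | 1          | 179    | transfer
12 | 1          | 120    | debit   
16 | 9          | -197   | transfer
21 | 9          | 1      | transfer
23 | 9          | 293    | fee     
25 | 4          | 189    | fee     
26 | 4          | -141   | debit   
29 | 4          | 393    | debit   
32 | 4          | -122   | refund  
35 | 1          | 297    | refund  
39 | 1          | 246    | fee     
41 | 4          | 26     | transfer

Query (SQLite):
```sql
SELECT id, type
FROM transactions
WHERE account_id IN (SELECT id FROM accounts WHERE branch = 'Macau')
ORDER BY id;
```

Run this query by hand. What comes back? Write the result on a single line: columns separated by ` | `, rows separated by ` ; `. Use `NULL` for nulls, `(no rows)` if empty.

Inner query: accounts.id where branch = 'Macau'.
Outer: keep transactions rows whose account_id is in that set.
Inner query → {1}

10 | refund ; 11 | transfer ; 12 | debit ; 35 | refund ; 39 | fee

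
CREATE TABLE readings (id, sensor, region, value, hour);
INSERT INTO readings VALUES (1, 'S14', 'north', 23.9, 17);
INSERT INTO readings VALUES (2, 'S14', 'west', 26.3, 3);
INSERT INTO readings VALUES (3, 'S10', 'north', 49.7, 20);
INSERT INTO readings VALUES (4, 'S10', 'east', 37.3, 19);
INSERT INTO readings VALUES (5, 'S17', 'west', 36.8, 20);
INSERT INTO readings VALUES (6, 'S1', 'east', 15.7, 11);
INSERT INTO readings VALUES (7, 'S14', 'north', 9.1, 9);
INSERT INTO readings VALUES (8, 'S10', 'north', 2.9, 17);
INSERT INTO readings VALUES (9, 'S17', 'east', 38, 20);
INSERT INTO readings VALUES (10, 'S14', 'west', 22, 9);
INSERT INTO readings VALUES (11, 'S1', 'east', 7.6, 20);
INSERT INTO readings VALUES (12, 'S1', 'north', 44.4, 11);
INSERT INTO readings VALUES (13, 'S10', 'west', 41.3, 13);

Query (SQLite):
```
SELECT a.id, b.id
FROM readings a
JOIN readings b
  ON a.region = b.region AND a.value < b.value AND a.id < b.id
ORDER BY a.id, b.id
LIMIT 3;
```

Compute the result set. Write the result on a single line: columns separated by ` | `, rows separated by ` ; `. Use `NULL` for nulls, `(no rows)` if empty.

1 | 3 ; 1 | 12 ; 2 | 5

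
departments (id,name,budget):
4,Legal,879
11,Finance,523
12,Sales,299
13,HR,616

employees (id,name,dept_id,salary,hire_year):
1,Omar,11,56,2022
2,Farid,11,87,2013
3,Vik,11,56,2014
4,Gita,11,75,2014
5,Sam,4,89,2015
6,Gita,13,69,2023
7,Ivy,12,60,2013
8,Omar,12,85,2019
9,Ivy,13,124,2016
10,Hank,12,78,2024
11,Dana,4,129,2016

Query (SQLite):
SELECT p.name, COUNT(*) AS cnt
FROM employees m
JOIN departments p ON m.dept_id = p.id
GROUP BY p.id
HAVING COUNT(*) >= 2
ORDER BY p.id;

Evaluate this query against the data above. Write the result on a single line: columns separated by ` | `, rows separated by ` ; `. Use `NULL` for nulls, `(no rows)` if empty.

Join each employees row to its departments via dept_id.
Group joined rows by departments.id; compute COUNT(*) per group.
HAVING: keep groups with count ≥ 2.
  4: ids {5, 11} → COUNT(*)=2
  11: ids {1, 2, 3, 4} → COUNT(*)=4
  12: ids {7, 8, 10} → COUNT(*)=3
  13: ids {6, 9} → COUNT(*)=2

Legal | 2 ; Finance | 4 ; Sales | 3 ; HR | 2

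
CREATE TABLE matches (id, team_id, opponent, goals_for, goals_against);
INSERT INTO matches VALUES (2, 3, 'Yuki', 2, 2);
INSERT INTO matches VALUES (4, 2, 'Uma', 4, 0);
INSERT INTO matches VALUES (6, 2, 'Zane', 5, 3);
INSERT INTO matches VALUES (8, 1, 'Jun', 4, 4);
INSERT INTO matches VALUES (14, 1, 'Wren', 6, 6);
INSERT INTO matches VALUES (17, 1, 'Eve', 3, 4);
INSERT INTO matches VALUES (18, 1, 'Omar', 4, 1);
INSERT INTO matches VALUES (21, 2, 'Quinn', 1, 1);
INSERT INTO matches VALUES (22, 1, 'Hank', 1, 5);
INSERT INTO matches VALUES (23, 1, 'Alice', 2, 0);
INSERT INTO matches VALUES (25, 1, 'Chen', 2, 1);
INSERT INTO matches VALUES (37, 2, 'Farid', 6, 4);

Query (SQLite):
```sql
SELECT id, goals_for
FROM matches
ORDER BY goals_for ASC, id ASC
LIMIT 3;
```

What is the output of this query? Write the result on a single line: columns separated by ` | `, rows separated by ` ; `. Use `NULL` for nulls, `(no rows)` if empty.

21 | 1 ; 22 | 1 ; 2 | 2

Sort by goals_for asc, tiebreak id asc: (1, id=21), (1, id=22), (2, id=2), (2, id=23), (2, id=25), (3, id=17) …. Take first 3.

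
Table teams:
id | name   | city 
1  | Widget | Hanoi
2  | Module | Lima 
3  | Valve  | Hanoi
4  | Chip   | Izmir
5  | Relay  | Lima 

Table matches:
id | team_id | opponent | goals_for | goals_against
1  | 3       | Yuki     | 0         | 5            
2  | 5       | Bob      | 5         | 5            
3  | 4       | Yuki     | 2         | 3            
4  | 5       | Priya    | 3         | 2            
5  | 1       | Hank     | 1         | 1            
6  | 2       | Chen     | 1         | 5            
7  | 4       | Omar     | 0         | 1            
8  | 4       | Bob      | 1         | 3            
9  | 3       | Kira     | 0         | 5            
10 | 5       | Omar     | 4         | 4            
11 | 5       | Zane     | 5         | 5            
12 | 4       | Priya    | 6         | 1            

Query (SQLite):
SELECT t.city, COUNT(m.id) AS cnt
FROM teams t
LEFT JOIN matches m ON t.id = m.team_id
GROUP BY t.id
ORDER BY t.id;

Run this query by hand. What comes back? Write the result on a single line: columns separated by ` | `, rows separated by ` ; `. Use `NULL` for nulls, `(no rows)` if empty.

Hanoi | 1 ; Lima | 1 ; Hanoi | 2 ; Izmir | 4 ; Lima | 4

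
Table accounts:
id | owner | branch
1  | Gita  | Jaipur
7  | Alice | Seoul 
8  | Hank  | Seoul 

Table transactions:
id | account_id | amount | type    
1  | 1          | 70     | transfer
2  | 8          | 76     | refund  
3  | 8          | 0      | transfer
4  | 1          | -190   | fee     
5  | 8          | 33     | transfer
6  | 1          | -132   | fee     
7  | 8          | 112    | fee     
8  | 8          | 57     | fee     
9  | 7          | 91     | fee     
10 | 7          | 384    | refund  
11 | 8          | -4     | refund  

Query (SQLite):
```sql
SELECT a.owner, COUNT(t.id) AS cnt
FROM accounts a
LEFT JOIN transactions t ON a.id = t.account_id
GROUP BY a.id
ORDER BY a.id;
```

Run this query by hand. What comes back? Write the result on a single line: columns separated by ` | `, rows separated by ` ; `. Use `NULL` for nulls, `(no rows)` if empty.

LEFT JOIN keeps every accounts row; unmatched ones get NULL for transactions columns.
Group by accounts.id and compute COUNT(t.id). COUNT(col) of an all-NULL group is 0.
  1: ids {1, 4, 6} → COUNT(t.id)=3
  7: ids {9, 10} → COUNT(t.id)=2
  8: ids {2, 3, 5, 7, 8, 11} → COUNT(t.id)=6

Gita | 3 ; Alice | 2 ; Hank | 6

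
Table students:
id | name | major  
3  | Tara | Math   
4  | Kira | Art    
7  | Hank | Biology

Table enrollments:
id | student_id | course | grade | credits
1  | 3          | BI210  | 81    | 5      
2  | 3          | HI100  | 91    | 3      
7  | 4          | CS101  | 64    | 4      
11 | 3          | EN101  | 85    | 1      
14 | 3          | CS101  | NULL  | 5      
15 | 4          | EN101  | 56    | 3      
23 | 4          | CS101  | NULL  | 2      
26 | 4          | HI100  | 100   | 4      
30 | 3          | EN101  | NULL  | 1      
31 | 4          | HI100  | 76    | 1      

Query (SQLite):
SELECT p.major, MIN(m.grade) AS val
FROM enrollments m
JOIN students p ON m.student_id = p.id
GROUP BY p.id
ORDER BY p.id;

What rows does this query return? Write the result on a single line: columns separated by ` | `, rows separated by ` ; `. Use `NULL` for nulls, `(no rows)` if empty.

Math | 81 ; Art | 56

Join each enrollments row to its students via student_id.
Group joined rows by students.id; compute MIN(m.grade) per group.
  3: ids {1, 2, 11, 14, 30} → MIN(m.grade)=81
  4: ids {7, 15, 23, 26, 31} → MIN(m.grade)=56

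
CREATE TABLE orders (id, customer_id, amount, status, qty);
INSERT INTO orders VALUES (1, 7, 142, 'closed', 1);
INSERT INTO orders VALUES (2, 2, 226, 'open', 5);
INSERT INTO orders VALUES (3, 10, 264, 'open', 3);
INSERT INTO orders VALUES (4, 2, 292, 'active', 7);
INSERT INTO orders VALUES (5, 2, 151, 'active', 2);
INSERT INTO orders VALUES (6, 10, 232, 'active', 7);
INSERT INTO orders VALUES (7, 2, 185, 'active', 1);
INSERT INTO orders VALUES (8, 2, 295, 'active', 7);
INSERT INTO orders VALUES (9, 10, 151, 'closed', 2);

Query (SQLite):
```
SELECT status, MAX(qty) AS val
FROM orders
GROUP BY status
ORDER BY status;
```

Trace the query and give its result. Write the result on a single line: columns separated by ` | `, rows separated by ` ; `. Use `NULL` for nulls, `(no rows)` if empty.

active | 7 ; closed | 2 ; open | 5

Partition orders by status; compute MAX(qty) within each group.
  active: ids {4, 5, 6, 7, 8} → MAX(qty)=7
  closed: ids {1, 9} → MAX(qty)=2
  open: ids {2, 3} → MAX(qty)=5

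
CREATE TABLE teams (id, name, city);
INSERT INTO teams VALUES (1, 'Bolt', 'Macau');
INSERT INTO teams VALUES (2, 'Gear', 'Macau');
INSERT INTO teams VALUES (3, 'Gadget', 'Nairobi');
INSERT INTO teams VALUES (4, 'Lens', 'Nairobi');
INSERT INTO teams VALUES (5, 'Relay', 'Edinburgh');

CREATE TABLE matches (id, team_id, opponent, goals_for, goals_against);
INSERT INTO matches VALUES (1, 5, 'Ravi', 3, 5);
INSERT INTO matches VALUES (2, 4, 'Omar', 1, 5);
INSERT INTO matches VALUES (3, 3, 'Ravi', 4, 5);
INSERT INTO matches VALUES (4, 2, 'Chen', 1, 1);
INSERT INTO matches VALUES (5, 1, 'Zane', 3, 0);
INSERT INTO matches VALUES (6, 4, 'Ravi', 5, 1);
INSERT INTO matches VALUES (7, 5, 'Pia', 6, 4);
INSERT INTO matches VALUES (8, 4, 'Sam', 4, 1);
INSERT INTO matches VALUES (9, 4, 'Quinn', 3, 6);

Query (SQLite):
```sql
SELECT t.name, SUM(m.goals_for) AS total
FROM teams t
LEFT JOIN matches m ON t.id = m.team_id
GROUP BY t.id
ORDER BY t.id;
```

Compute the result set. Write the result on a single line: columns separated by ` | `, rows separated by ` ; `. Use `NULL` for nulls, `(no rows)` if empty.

Bolt | 3 ; Gear | 1 ; Gadget | 4 ; Lens | 13 ; Relay | 9

LEFT JOIN keeps every teams row; unmatched ones get NULL for matches columns.
Group by teams.id and compute SUM(m.goals_for). SUM over an all-NULL group is NULL.
  1: ids {5} → SUM(m.goals_for)=3
  2: ids {4} → SUM(m.goals_for)=1
  3: ids {3} → SUM(m.goals_for)=4
  4: ids {2, 6, 8, 9} → SUM(m.goals_for)=13
  5: ids {1, 7} → SUM(m.goals_for)=9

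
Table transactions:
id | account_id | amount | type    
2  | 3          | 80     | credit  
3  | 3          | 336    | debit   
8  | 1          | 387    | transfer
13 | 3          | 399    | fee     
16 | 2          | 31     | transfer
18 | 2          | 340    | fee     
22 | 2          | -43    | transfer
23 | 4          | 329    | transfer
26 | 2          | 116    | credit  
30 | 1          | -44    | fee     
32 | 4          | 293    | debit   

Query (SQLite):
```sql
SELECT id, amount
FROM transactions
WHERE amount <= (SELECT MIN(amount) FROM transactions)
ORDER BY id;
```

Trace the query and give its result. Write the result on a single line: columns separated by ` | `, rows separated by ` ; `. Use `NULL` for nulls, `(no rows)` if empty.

30 | -44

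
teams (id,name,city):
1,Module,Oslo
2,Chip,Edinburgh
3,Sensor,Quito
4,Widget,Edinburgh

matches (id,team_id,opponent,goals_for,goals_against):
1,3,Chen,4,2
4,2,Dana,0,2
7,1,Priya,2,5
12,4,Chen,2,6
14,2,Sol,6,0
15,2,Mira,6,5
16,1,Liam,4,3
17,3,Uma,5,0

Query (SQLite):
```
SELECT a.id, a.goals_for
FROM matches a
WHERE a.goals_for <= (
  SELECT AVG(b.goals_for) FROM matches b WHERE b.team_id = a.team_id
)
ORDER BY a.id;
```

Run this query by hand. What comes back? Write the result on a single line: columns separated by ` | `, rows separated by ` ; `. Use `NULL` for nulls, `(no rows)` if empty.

For each matches row a, compute AVG(goals_for) over rows sharing a.team_id.
Keep row a if a.goals_for <= that per-group AVG.
  team_id=1: AVG(goals_for) = 3.0
  team_id=2: AVG(goals_for) = 4.0
  team_id=3: AVG(goals_for) = 4.5
  team_id=4: AVG(goals_for) = 2.0

1 | 4 ; 4 | 0 ; 7 | 2 ; 12 | 2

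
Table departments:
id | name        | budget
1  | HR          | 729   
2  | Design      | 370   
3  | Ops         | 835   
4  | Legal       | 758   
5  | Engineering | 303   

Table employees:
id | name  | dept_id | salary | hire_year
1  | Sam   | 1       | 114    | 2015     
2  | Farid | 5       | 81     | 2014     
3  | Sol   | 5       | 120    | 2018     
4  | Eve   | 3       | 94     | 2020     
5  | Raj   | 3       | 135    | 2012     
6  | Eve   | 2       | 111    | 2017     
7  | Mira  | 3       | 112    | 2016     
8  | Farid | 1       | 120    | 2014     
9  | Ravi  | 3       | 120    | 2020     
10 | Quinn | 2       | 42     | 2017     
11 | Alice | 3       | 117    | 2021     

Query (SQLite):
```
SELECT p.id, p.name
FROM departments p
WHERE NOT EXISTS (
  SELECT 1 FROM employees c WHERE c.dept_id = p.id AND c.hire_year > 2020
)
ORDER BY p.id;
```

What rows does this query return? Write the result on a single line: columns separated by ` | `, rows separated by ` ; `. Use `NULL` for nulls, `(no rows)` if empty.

1 | HR ; 2 | Design ; 4 | Legal ; 5 | Engineering

For each departments row, check whether any employees with matching dept_id has hire_year > 2020.
Keep rows where that is false.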